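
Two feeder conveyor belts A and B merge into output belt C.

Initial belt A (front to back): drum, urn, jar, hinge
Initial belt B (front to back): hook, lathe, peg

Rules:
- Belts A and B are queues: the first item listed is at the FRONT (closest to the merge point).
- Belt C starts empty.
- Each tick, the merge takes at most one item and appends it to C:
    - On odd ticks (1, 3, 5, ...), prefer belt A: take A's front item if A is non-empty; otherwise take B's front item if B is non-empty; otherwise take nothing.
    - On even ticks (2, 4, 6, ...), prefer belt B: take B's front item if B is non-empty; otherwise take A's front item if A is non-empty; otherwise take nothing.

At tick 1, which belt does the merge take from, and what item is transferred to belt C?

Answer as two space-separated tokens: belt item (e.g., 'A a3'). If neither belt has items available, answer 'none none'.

Tick 1: prefer A, take drum from A; A=[urn,jar,hinge] B=[hook,lathe,peg] C=[drum]

Answer: A drum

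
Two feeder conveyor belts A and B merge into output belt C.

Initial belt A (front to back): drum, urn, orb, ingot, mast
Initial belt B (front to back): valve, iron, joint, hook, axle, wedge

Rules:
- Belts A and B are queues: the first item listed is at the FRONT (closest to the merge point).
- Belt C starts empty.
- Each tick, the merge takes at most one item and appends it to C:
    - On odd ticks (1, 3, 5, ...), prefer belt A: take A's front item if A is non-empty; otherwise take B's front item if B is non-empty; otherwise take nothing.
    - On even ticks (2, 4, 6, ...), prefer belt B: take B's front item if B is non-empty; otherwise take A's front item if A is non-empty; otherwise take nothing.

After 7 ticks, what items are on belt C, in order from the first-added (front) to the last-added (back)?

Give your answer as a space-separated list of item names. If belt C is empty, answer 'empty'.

Tick 1: prefer A, take drum from A; A=[urn,orb,ingot,mast] B=[valve,iron,joint,hook,axle,wedge] C=[drum]
Tick 2: prefer B, take valve from B; A=[urn,orb,ingot,mast] B=[iron,joint,hook,axle,wedge] C=[drum,valve]
Tick 3: prefer A, take urn from A; A=[orb,ingot,mast] B=[iron,joint,hook,axle,wedge] C=[drum,valve,urn]
Tick 4: prefer B, take iron from B; A=[orb,ingot,mast] B=[joint,hook,axle,wedge] C=[drum,valve,urn,iron]
Tick 5: prefer A, take orb from A; A=[ingot,mast] B=[joint,hook,axle,wedge] C=[drum,valve,urn,iron,orb]
Tick 6: prefer B, take joint from B; A=[ingot,mast] B=[hook,axle,wedge] C=[drum,valve,urn,iron,orb,joint]
Tick 7: prefer A, take ingot from A; A=[mast] B=[hook,axle,wedge] C=[drum,valve,urn,iron,orb,joint,ingot]

Answer: drum valve urn iron orb joint ingot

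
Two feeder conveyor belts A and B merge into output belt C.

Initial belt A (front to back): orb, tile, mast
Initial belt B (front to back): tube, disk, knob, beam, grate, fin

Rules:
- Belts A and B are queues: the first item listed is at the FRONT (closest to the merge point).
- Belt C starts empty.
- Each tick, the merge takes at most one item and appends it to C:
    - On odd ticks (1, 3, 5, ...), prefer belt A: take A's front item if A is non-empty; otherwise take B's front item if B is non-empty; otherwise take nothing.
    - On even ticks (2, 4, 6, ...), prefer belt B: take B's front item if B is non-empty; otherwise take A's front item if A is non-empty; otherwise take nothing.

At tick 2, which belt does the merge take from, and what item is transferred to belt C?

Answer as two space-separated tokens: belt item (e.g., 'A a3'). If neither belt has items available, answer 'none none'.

Answer: B tube

Derivation:
Tick 1: prefer A, take orb from A; A=[tile,mast] B=[tube,disk,knob,beam,grate,fin] C=[orb]
Tick 2: prefer B, take tube from B; A=[tile,mast] B=[disk,knob,beam,grate,fin] C=[orb,tube]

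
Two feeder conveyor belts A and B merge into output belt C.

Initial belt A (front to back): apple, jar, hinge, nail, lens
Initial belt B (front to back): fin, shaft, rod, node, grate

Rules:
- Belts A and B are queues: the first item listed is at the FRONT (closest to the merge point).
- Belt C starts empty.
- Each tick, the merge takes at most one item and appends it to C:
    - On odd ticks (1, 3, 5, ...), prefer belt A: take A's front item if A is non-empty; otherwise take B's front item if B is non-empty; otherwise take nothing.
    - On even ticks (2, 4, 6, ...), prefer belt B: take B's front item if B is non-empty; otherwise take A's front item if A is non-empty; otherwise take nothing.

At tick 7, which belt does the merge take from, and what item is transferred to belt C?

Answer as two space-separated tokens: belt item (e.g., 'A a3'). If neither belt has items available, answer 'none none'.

Answer: A nail

Derivation:
Tick 1: prefer A, take apple from A; A=[jar,hinge,nail,lens] B=[fin,shaft,rod,node,grate] C=[apple]
Tick 2: prefer B, take fin from B; A=[jar,hinge,nail,lens] B=[shaft,rod,node,grate] C=[apple,fin]
Tick 3: prefer A, take jar from A; A=[hinge,nail,lens] B=[shaft,rod,node,grate] C=[apple,fin,jar]
Tick 4: prefer B, take shaft from B; A=[hinge,nail,lens] B=[rod,node,grate] C=[apple,fin,jar,shaft]
Tick 5: prefer A, take hinge from A; A=[nail,lens] B=[rod,node,grate] C=[apple,fin,jar,shaft,hinge]
Tick 6: prefer B, take rod from B; A=[nail,lens] B=[node,grate] C=[apple,fin,jar,shaft,hinge,rod]
Tick 7: prefer A, take nail from A; A=[lens] B=[node,grate] C=[apple,fin,jar,shaft,hinge,rod,nail]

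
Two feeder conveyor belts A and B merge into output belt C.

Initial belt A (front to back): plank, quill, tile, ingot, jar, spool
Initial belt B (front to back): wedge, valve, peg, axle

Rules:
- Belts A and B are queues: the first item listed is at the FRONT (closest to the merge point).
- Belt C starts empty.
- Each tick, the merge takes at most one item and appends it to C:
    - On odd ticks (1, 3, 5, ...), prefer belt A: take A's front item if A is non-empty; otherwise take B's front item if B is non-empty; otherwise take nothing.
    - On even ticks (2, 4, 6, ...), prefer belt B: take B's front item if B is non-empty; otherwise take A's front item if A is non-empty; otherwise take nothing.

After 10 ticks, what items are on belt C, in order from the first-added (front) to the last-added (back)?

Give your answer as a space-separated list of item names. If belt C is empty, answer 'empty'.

Tick 1: prefer A, take plank from A; A=[quill,tile,ingot,jar,spool] B=[wedge,valve,peg,axle] C=[plank]
Tick 2: prefer B, take wedge from B; A=[quill,tile,ingot,jar,spool] B=[valve,peg,axle] C=[plank,wedge]
Tick 3: prefer A, take quill from A; A=[tile,ingot,jar,spool] B=[valve,peg,axle] C=[plank,wedge,quill]
Tick 4: prefer B, take valve from B; A=[tile,ingot,jar,spool] B=[peg,axle] C=[plank,wedge,quill,valve]
Tick 5: prefer A, take tile from A; A=[ingot,jar,spool] B=[peg,axle] C=[plank,wedge,quill,valve,tile]
Tick 6: prefer B, take peg from B; A=[ingot,jar,spool] B=[axle] C=[plank,wedge,quill,valve,tile,peg]
Tick 7: prefer A, take ingot from A; A=[jar,spool] B=[axle] C=[plank,wedge,quill,valve,tile,peg,ingot]
Tick 8: prefer B, take axle from B; A=[jar,spool] B=[-] C=[plank,wedge,quill,valve,tile,peg,ingot,axle]
Tick 9: prefer A, take jar from A; A=[spool] B=[-] C=[plank,wedge,quill,valve,tile,peg,ingot,axle,jar]
Tick 10: prefer B, take spool from A; A=[-] B=[-] C=[plank,wedge,quill,valve,tile,peg,ingot,axle,jar,spool]

Answer: plank wedge quill valve tile peg ingot axle jar spool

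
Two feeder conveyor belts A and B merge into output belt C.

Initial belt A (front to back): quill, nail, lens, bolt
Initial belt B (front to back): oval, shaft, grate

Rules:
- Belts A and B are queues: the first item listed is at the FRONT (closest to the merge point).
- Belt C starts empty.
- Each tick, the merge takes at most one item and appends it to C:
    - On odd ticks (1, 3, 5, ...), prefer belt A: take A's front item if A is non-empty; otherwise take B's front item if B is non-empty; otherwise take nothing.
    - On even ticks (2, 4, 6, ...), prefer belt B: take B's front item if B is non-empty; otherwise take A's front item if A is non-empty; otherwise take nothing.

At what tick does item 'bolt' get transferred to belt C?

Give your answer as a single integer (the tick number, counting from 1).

Tick 1: prefer A, take quill from A; A=[nail,lens,bolt] B=[oval,shaft,grate] C=[quill]
Tick 2: prefer B, take oval from B; A=[nail,lens,bolt] B=[shaft,grate] C=[quill,oval]
Tick 3: prefer A, take nail from A; A=[lens,bolt] B=[shaft,grate] C=[quill,oval,nail]
Tick 4: prefer B, take shaft from B; A=[lens,bolt] B=[grate] C=[quill,oval,nail,shaft]
Tick 5: prefer A, take lens from A; A=[bolt] B=[grate] C=[quill,oval,nail,shaft,lens]
Tick 6: prefer B, take grate from B; A=[bolt] B=[-] C=[quill,oval,nail,shaft,lens,grate]
Tick 7: prefer A, take bolt from A; A=[-] B=[-] C=[quill,oval,nail,shaft,lens,grate,bolt]

Answer: 7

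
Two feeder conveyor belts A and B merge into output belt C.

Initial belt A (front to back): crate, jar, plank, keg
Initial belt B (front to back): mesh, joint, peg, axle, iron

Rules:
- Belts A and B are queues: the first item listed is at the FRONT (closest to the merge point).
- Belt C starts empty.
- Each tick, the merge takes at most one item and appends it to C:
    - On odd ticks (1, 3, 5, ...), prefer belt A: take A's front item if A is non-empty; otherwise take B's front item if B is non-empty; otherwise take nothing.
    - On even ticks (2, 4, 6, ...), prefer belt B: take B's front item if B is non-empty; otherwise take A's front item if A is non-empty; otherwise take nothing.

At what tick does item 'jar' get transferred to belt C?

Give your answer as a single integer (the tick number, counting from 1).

Tick 1: prefer A, take crate from A; A=[jar,plank,keg] B=[mesh,joint,peg,axle,iron] C=[crate]
Tick 2: prefer B, take mesh from B; A=[jar,plank,keg] B=[joint,peg,axle,iron] C=[crate,mesh]
Tick 3: prefer A, take jar from A; A=[plank,keg] B=[joint,peg,axle,iron] C=[crate,mesh,jar]

Answer: 3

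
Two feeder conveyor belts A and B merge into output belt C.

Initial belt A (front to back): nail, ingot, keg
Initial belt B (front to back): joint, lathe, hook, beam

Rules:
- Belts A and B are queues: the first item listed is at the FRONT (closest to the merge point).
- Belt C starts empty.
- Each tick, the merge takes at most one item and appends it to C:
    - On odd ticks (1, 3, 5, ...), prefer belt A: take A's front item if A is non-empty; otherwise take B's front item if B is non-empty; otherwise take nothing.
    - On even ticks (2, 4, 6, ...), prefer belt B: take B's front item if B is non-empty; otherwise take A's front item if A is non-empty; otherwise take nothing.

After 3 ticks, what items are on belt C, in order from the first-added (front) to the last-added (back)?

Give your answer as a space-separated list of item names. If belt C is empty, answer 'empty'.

Tick 1: prefer A, take nail from A; A=[ingot,keg] B=[joint,lathe,hook,beam] C=[nail]
Tick 2: prefer B, take joint from B; A=[ingot,keg] B=[lathe,hook,beam] C=[nail,joint]
Tick 3: prefer A, take ingot from A; A=[keg] B=[lathe,hook,beam] C=[nail,joint,ingot]

Answer: nail joint ingot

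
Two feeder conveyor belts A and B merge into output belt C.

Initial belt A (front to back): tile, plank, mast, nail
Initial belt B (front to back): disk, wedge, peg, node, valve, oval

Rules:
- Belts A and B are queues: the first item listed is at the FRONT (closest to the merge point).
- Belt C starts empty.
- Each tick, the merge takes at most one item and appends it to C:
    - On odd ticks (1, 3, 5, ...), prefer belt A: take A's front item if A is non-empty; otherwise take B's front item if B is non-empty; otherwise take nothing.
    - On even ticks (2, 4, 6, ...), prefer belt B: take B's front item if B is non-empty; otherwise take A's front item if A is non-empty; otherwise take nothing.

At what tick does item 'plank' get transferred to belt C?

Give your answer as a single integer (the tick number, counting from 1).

Answer: 3

Derivation:
Tick 1: prefer A, take tile from A; A=[plank,mast,nail] B=[disk,wedge,peg,node,valve,oval] C=[tile]
Tick 2: prefer B, take disk from B; A=[plank,mast,nail] B=[wedge,peg,node,valve,oval] C=[tile,disk]
Tick 3: prefer A, take plank from A; A=[mast,nail] B=[wedge,peg,node,valve,oval] C=[tile,disk,plank]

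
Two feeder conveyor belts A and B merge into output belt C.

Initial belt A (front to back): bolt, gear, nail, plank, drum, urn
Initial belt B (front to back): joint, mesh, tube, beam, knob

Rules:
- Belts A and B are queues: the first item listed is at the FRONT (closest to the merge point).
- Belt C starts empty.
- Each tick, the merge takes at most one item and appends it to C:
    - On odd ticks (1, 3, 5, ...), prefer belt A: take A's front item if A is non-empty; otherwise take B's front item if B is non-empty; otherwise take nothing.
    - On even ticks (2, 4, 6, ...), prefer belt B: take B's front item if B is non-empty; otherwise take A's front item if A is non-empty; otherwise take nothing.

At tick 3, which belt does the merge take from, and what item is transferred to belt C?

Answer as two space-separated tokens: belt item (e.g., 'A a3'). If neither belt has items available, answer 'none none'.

Tick 1: prefer A, take bolt from A; A=[gear,nail,plank,drum,urn] B=[joint,mesh,tube,beam,knob] C=[bolt]
Tick 2: prefer B, take joint from B; A=[gear,nail,plank,drum,urn] B=[mesh,tube,beam,knob] C=[bolt,joint]
Tick 3: prefer A, take gear from A; A=[nail,plank,drum,urn] B=[mesh,tube,beam,knob] C=[bolt,joint,gear]

Answer: A gear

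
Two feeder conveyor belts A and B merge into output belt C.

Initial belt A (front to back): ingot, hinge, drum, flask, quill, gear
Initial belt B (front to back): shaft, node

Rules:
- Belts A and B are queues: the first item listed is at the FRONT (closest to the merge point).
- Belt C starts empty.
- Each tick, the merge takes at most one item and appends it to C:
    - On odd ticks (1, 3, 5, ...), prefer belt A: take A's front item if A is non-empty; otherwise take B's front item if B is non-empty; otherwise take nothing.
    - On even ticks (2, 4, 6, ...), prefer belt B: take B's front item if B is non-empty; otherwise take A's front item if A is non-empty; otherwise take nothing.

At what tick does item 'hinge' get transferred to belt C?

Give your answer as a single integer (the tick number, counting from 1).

Tick 1: prefer A, take ingot from A; A=[hinge,drum,flask,quill,gear] B=[shaft,node] C=[ingot]
Tick 2: prefer B, take shaft from B; A=[hinge,drum,flask,quill,gear] B=[node] C=[ingot,shaft]
Tick 3: prefer A, take hinge from A; A=[drum,flask,quill,gear] B=[node] C=[ingot,shaft,hinge]

Answer: 3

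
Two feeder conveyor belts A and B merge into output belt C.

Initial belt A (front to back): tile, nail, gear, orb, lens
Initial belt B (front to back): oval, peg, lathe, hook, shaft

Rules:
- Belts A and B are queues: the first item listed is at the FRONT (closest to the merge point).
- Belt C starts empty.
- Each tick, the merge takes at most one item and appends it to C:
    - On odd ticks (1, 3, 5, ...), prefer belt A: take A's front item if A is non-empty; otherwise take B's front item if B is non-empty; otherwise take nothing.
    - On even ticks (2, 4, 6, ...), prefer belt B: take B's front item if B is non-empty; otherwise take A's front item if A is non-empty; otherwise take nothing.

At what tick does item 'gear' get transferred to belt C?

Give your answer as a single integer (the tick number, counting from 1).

Tick 1: prefer A, take tile from A; A=[nail,gear,orb,lens] B=[oval,peg,lathe,hook,shaft] C=[tile]
Tick 2: prefer B, take oval from B; A=[nail,gear,orb,lens] B=[peg,lathe,hook,shaft] C=[tile,oval]
Tick 3: prefer A, take nail from A; A=[gear,orb,lens] B=[peg,lathe,hook,shaft] C=[tile,oval,nail]
Tick 4: prefer B, take peg from B; A=[gear,orb,lens] B=[lathe,hook,shaft] C=[tile,oval,nail,peg]
Tick 5: prefer A, take gear from A; A=[orb,lens] B=[lathe,hook,shaft] C=[tile,oval,nail,peg,gear]

Answer: 5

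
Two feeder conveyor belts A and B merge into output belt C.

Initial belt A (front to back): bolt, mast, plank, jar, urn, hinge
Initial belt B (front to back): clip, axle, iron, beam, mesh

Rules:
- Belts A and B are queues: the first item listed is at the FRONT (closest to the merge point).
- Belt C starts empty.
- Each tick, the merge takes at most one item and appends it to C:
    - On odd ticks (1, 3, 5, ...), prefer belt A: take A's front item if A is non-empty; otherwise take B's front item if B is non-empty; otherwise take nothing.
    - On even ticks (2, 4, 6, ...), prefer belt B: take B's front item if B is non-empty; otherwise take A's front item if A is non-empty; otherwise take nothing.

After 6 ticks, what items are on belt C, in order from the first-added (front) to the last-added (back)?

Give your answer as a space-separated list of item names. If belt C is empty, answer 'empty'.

Answer: bolt clip mast axle plank iron

Derivation:
Tick 1: prefer A, take bolt from A; A=[mast,plank,jar,urn,hinge] B=[clip,axle,iron,beam,mesh] C=[bolt]
Tick 2: prefer B, take clip from B; A=[mast,plank,jar,urn,hinge] B=[axle,iron,beam,mesh] C=[bolt,clip]
Tick 3: prefer A, take mast from A; A=[plank,jar,urn,hinge] B=[axle,iron,beam,mesh] C=[bolt,clip,mast]
Tick 4: prefer B, take axle from B; A=[plank,jar,urn,hinge] B=[iron,beam,mesh] C=[bolt,clip,mast,axle]
Tick 5: prefer A, take plank from A; A=[jar,urn,hinge] B=[iron,beam,mesh] C=[bolt,clip,mast,axle,plank]
Tick 6: prefer B, take iron from B; A=[jar,urn,hinge] B=[beam,mesh] C=[bolt,clip,mast,axle,plank,iron]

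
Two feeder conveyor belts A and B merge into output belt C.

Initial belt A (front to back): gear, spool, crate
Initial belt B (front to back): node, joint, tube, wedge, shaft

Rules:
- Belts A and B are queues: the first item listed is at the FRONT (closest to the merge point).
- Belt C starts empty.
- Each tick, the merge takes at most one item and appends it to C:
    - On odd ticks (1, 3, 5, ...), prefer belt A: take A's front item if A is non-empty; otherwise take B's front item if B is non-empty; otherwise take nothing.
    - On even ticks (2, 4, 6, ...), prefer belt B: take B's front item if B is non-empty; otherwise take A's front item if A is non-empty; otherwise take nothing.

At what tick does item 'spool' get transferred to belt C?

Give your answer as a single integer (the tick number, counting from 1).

Answer: 3

Derivation:
Tick 1: prefer A, take gear from A; A=[spool,crate] B=[node,joint,tube,wedge,shaft] C=[gear]
Tick 2: prefer B, take node from B; A=[spool,crate] B=[joint,tube,wedge,shaft] C=[gear,node]
Tick 3: prefer A, take spool from A; A=[crate] B=[joint,tube,wedge,shaft] C=[gear,node,spool]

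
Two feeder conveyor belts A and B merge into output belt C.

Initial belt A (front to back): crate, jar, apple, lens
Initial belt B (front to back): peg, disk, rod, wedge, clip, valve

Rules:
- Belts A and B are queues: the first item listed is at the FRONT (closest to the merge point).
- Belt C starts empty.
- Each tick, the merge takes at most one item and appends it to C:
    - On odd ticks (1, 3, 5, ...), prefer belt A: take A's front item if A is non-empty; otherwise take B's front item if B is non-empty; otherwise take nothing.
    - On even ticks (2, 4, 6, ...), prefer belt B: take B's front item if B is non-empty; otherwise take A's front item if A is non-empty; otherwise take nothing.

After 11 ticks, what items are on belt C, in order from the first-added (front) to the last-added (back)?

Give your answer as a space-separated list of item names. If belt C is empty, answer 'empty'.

Tick 1: prefer A, take crate from A; A=[jar,apple,lens] B=[peg,disk,rod,wedge,clip,valve] C=[crate]
Tick 2: prefer B, take peg from B; A=[jar,apple,lens] B=[disk,rod,wedge,clip,valve] C=[crate,peg]
Tick 3: prefer A, take jar from A; A=[apple,lens] B=[disk,rod,wedge,clip,valve] C=[crate,peg,jar]
Tick 4: prefer B, take disk from B; A=[apple,lens] B=[rod,wedge,clip,valve] C=[crate,peg,jar,disk]
Tick 5: prefer A, take apple from A; A=[lens] B=[rod,wedge,clip,valve] C=[crate,peg,jar,disk,apple]
Tick 6: prefer B, take rod from B; A=[lens] B=[wedge,clip,valve] C=[crate,peg,jar,disk,apple,rod]
Tick 7: prefer A, take lens from A; A=[-] B=[wedge,clip,valve] C=[crate,peg,jar,disk,apple,rod,lens]
Tick 8: prefer B, take wedge from B; A=[-] B=[clip,valve] C=[crate,peg,jar,disk,apple,rod,lens,wedge]
Tick 9: prefer A, take clip from B; A=[-] B=[valve] C=[crate,peg,jar,disk,apple,rod,lens,wedge,clip]
Tick 10: prefer B, take valve from B; A=[-] B=[-] C=[crate,peg,jar,disk,apple,rod,lens,wedge,clip,valve]
Tick 11: prefer A, both empty, nothing taken; A=[-] B=[-] C=[crate,peg,jar,disk,apple,rod,lens,wedge,clip,valve]

Answer: crate peg jar disk apple rod lens wedge clip valve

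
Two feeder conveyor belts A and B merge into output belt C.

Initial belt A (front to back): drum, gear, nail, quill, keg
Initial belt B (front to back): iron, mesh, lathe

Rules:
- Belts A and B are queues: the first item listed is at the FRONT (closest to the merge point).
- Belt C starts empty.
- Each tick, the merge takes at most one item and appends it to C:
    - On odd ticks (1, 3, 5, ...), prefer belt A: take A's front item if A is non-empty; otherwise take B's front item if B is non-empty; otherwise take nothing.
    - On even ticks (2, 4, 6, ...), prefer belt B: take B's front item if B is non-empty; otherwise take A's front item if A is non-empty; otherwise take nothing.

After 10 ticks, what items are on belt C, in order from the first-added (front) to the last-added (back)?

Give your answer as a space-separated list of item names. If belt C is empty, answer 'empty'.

Answer: drum iron gear mesh nail lathe quill keg

Derivation:
Tick 1: prefer A, take drum from A; A=[gear,nail,quill,keg] B=[iron,mesh,lathe] C=[drum]
Tick 2: prefer B, take iron from B; A=[gear,nail,quill,keg] B=[mesh,lathe] C=[drum,iron]
Tick 3: prefer A, take gear from A; A=[nail,quill,keg] B=[mesh,lathe] C=[drum,iron,gear]
Tick 4: prefer B, take mesh from B; A=[nail,quill,keg] B=[lathe] C=[drum,iron,gear,mesh]
Tick 5: prefer A, take nail from A; A=[quill,keg] B=[lathe] C=[drum,iron,gear,mesh,nail]
Tick 6: prefer B, take lathe from B; A=[quill,keg] B=[-] C=[drum,iron,gear,mesh,nail,lathe]
Tick 7: prefer A, take quill from A; A=[keg] B=[-] C=[drum,iron,gear,mesh,nail,lathe,quill]
Tick 8: prefer B, take keg from A; A=[-] B=[-] C=[drum,iron,gear,mesh,nail,lathe,quill,keg]
Tick 9: prefer A, both empty, nothing taken; A=[-] B=[-] C=[drum,iron,gear,mesh,nail,lathe,quill,keg]
Tick 10: prefer B, both empty, nothing taken; A=[-] B=[-] C=[drum,iron,gear,mesh,nail,lathe,quill,keg]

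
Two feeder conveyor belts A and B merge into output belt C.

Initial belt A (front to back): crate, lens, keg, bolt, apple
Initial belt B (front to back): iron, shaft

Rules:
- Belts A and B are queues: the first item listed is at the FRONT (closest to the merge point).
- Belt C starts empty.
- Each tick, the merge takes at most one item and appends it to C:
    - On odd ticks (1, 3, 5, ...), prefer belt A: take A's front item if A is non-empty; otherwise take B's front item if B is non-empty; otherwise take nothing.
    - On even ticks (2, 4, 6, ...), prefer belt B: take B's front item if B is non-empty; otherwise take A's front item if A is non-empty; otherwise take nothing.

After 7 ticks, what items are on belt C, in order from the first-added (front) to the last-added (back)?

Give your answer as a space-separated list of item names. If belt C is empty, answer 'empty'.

Tick 1: prefer A, take crate from A; A=[lens,keg,bolt,apple] B=[iron,shaft] C=[crate]
Tick 2: prefer B, take iron from B; A=[lens,keg,bolt,apple] B=[shaft] C=[crate,iron]
Tick 3: prefer A, take lens from A; A=[keg,bolt,apple] B=[shaft] C=[crate,iron,lens]
Tick 4: prefer B, take shaft from B; A=[keg,bolt,apple] B=[-] C=[crate,iron,lens,shaft]
Tick 5: prefer A, take keg from A; A=[bolt,apple] B=[-] C=[crate,iron,lens,shaft,keg]
Tick 6: prefer B, take bolt from A; A=[apple] B=[-] C=[crate,iron,lens,shaft,keg,bolt]
Tick 7: prefer A, take apple from A; A=[-] B=[-] C=[crate,iron,lens,shaft,keg,bolt,apple]

Answer: crate iron lens shaft keg bolt apple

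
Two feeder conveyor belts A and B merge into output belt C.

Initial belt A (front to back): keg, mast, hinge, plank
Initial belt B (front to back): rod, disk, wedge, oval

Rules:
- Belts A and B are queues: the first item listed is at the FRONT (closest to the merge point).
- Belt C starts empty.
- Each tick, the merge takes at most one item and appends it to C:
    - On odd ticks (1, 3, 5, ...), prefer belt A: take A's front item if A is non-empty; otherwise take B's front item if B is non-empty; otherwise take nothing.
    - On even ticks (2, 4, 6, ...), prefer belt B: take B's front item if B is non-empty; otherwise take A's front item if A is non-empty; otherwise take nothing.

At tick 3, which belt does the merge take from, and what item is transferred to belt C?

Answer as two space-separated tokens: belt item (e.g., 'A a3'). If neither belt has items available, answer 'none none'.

Tick 1: prefer A, take keg from A; A=[mast,hinge,plank] B=[rod,disk,wedge,oval] C=[keg]
Tick 2: prefer B, take rod from B; A=[mast,hinge,plank] B=[disk,wedge,oval] C=[keg,rod]
Tick 3: prefer A, take mast from A; A=[hinge,plank] B=[disk,wedge,oval] C=[keg,rod,mast]

Answer: A mast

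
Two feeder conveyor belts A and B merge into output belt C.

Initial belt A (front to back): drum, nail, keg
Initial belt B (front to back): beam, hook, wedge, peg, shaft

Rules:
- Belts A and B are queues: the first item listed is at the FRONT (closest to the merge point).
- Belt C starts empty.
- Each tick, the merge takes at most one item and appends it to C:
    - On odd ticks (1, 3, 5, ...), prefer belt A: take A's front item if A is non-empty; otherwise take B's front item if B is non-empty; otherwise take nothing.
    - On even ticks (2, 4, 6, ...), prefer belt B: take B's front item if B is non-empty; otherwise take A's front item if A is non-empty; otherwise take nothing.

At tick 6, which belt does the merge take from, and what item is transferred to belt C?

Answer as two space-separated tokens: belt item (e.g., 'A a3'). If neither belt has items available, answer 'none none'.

Answer: B wedge

Derivation:
Tick 1: prefer A, take drum from A; A=[nail,keg] B=[beam,hook,wedge,peg,shaft] C=[drum]
Tick 2: prefer B, take beam from B; A=[nail,keg] B=[hook,wedge,peg,shaft] C=[drum,beam]
Tick 3: prefer A, take nail from A; A=[keg] B=[hook,wedge,peg,shaft] C=[drum,beam,nail]
Tick 4: prefer B, take hook from B; A=[keg] B=[wedge,peg,shaft] C=[drum,beam,nail,hook]
Tick 5: prefer A, take keg from A; A=[-] B=[wedge,peg,shaft] C=[drum,beam,nail,hook,keg]
Tick 6: prefer B, take wedge from B; A=[-] B=[peg,shaft] C=[drum,beam,nail,hook,keg,wedge]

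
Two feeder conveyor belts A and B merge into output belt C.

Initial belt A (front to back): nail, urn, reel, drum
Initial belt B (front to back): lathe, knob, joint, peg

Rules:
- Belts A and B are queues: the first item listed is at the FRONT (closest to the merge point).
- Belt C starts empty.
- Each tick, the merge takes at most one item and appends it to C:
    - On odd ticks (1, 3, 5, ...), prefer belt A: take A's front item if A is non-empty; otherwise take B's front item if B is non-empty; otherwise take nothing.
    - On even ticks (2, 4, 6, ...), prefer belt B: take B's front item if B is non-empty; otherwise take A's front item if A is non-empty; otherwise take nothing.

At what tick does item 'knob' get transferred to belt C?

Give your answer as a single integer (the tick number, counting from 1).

Answer: 4

Derivation:
Tick 1: prefer A, take nail from A; A=[urn,reel,drum] B=[lathe,knob,joint,peg] C=[nail]
Tick 2: prefer B, take lathe from B; A=[urn,reel,drum] B=[knob,joint,peg] C=[nail,lathe]
Tick 3: prefer A, take urn from A; A=[reel,drum] B=[knob,joint,peg] C=[nail,lathe,urn]
Tick 4: prefer B, take knob from B; A=[reel,drum] B=[joint,peg] C=[nail,lathe,urn,knob]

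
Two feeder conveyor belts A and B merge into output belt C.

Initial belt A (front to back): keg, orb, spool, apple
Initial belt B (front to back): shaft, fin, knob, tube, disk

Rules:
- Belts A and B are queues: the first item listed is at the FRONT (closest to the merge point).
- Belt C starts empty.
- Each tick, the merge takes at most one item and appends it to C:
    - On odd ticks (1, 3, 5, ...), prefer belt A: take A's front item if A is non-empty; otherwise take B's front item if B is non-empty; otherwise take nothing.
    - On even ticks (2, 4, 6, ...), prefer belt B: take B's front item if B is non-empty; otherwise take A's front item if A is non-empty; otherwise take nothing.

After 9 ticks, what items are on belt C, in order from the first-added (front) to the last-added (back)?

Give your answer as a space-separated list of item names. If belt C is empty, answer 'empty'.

Answer: keg shaft orb fin spool knob apple tube disk

Derivation:
Tick 1: prefer A, take keg from A; A=[orb,spool,apple] B=[shaft,fin,knob,tube,disk] C=[keg]
Tick 2: prefer B, take shaft from B; A=[orb,spool,apple] B=[fin,knob,tube,disk] C=[keg,shaft]
Tick 3: prefer A, take orb from A; A=[spool,apple] B=[fin,knob,tube,disk] C=[keg,shaft,orb]
Tick 4: prefer B, take fin from B; A=[spool,apple] B=[knob,tube,disk] C=[keg,shaft,orb,fin]
Tick 5: prefer A, take spool from A; A=[apple] B=[knob,tube,disk] C=[keg,shaft,orb,fin,spool]
Tick 6: prefer B, take knob from B; A=[apple] B=[tube,disk] C=[keg,shaft,orb,fin,spool,knob]
Tick 7: prefer A, take apple from A; A=[-] B=[tube,disk] C=[keg,shaft,orb,fin,spool,knob,apple]
Tick 8: prefer B, take tube from B; A=[-] B=[disk] C=[keg,shaft,orb,fin,spool,knob,apple,tube]
Tick 9: prefer A, take disk from B; A=[-] B=[-] C=[keg,shaft,orb,fin,spool,knob,apple,tube,disk]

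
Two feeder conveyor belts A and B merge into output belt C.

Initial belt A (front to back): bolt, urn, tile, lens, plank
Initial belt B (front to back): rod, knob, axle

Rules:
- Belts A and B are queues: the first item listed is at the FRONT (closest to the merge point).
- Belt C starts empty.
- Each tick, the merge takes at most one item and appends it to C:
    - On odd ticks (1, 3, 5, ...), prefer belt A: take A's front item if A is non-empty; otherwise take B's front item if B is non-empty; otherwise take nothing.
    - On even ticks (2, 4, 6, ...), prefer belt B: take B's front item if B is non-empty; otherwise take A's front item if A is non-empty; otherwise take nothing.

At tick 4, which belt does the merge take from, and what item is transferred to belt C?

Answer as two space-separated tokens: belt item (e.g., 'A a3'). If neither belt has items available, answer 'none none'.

Answer: B knob

Derivation:
Tick 1: prefer A, take bolt from A; A=[urn,tile,lens,plank] B=[rod,knob,axle] C=[bolt]
Tick 2: prefer B, take rod from B; A=[urn,tile,lens,plank] B=[knob,axle] C=[bolt,rod]
Tick 3: prefer A, take urn from A; A=[tile,lens,plank] B=[knob,axle] C=[bolt,rod,urn]
Tick 4: prefer B, take knob from B; A=[tile,lens,plank] B=[axle] C=[bolt,rod,urn,knob]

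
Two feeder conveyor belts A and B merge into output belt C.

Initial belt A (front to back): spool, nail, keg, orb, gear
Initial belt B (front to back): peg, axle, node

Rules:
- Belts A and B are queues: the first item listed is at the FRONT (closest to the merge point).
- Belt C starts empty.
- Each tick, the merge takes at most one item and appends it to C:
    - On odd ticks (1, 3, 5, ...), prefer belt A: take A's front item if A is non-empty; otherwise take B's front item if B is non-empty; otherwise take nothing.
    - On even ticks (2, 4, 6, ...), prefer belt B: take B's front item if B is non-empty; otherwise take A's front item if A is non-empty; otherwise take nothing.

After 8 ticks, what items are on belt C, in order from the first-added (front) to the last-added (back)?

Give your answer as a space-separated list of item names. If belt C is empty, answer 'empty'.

Tick 1: prefer A, take spool from A; A=[nail,keg,orb,gear] B=[peg,axle,node] C=[spool]
Tick 2: prefer B, take peg from B; A=[nail,keg,orb,gear] B=[axle,node] C=[spool,peg]
Tick 3: prefer A, take nail from A; A=[keg,orb,gear] B=[axle,node] C=[spool,peg,nail]
Tick 4: prefer B, take axle from B; A=[keg,orb,gear] B=[node] C=[spool,peg,nail,axle]
Tick 5: prefer A, take keg from A; A=[orb,gear] B=[node] C=[spool,peg,nail,axle,keg]
Tick 6: prefer B, take node from B; A=[orb,gear] B=[-] C=[spool,peg,nail,axle,keg,node]
Tick 7: prefer A, take orb from A; A=[gear] B=[-] C=[spool,peg,nail,axle,keg,node,orb]
Tick 8: prefer B, take gear from A; A=[-] B=[-] C=[spool,peg,nail,axle,keg,node,orb,gear]

Answer: spool peg nail axle keg node orb gear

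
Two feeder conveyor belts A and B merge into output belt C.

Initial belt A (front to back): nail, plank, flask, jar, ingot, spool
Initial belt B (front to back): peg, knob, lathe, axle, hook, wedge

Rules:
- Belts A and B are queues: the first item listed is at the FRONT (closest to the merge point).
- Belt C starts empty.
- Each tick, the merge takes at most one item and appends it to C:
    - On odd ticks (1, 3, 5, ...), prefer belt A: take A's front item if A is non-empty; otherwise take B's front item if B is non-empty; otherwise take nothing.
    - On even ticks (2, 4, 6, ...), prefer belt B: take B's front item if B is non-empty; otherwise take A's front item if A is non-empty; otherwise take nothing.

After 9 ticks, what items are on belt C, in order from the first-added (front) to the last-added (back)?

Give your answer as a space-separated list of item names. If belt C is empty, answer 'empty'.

Answer: nail peg plank knob flask lathe jar axle ingot

Derivation:
Tick 1: prefer A, take nail from A; A=[plank,flask,jar,ingot,spool] B=[peg,knob,lathe,axle,hook,wedge] C=[nail]
Tick 2: prefer B, take peg from B; A=[plank,flask,jar,ingot,spool] B=[knob,lathe,axle,hook,wedge] C=[nail,peg]
Tick 3: prefer A, take plank from A; A=[flask,jar,ingot,spool] B=[knob,lathe,axle,hook,wedge] C=[nail,peg,plank]
Tick 4: prefer B, take knob from B; A=[flask,jar,ingot,spool] B=[lathe,axle,hook,wedge] C=[nail,peg,plank,knob]
Tick 5: prefer A, take flask from A; A=[jar,ingot,spool] B=[lathe,axle,hook,wedge] C=[nail,peg,plank,knob,flask]
Tick 6: prefer B, take lathe from B; A=[jar,ingot,spool] B=[axle,hook,wedge] C=[nail,peg,plank,knob,flask,lathe]
Tick 7: prefer A, take jar from A; A=[ingot,spool] B=[axle,hook,wedge] C=[nail,peg,plank,knob,flask,lathe,jar]
Tick 8: prefer B, take axle from B; A=[ingot,spool] B=[hook,wedge] C=[nail,peg,plank,knob,flask,lathe,jar,axle]
Tick 9: prefer A, take ingot from A; A=[spool] B=[hook,wedge] C=[nail,peg,plank,knob,flask,lathe,jar,axle,ingot]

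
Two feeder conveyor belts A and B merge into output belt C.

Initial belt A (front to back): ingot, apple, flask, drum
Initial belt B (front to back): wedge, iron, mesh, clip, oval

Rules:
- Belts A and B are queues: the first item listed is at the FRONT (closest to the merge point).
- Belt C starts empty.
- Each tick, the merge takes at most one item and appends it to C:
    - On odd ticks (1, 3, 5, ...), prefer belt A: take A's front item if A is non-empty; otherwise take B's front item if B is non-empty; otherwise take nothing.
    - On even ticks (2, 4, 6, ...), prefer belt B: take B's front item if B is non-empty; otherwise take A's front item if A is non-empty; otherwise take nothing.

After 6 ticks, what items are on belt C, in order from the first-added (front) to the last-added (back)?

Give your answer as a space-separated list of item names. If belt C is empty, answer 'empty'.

Answer: ingot wedge apple iron flask mesh

Derivation:
Tick 1: prefer A, take ingot from A; A=[apple,flask,drum] B=[wedge,iron,mesh,clip,oval] C=[ingot]
Tick 2: prefer B, take wedge from B; A=[apple,flask,drum] B=[iron,mesh,clip,oval] C=[ingot,wedge]
Tick 3: prefer A, take apple from A; A=[flask,drum] B=[iron,mesh,clip,oval] C=[ingot,wedge,apple]
Tick 4: prefer B, take iron from B; A=[flask,drum] B=[mesh,clip,oval] C=[ingot,wedge,apple,iron]
Tick 5: prefer A, take flask from A; A=[drum] B=[mesh,clip,oval] C=[ingot,wedge,apple,iron,flask]
Tick 6: prefer B, take mesh from B; A=[drum] B=[clip,oval] C=[ingot,wedge,apple,iron,flask,mesh]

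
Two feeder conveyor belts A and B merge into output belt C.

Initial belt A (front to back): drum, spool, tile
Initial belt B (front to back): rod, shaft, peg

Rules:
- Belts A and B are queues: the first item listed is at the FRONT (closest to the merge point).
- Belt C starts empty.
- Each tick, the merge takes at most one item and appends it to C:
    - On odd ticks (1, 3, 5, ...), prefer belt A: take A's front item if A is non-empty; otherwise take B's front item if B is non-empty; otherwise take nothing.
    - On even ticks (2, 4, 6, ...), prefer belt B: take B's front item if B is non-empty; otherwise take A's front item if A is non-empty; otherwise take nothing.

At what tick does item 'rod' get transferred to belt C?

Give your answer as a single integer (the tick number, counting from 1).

Tick 1: prefer A, take drum from A; A=[spool,tile] B=[rod,shaft,peg] C=[drum]
Tick 2: prefer B, take rod from B; A=[spool,tile] B=[shaft,peg] C=[drum,rod]

Answer: 2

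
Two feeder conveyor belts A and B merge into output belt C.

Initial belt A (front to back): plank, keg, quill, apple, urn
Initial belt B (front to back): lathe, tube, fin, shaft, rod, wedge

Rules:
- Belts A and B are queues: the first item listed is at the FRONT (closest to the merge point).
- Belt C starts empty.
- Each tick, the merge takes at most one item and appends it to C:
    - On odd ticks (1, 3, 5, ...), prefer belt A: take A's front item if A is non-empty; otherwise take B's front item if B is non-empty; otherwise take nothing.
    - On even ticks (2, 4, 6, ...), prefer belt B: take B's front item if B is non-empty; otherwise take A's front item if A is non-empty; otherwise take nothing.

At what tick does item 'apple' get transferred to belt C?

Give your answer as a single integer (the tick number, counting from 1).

Tick 1: prefer A, take plank from A; A=[keg,quill,apple,urn] B=[lathe,tube,fin,shaft,rod,wedge] C=[plank]
Tick 2: prefer B, take lathe from B; A=[keg,quill,apple,urn] B=[tube,fin,shaft,rod,wedge] C=[plank,lathe]
Tick 3: prefer A, take keg from A; A=[quill,apple,urn] B=[tube,fin,shaft,rod,wedge] C=[plank,lathe,keg]
Tick 4: prefer B, take tube from B; A=[quill,apple,urn] B=[fin,shaft,rod,wedge] C=[plank,lathe,keg,tube]
Tick 5: prefer A, take quill from A; A=[apple,urn] B=[fin,shaft,rod,wedge] C=[plank,lathe,keg,tube,quill]
Tick 6: prefer B, take fin from B; A=[apple,urn] B=[shaft,rod,wedge] C=[plank,lathe,keg,tube,quill,fin]
Tick 7: prefer A, take apple from A; A=[urn] B=[shaft,rod,wedge] C=[plank,lathe,keg,tube,quill,fin,apple]

Answer: 7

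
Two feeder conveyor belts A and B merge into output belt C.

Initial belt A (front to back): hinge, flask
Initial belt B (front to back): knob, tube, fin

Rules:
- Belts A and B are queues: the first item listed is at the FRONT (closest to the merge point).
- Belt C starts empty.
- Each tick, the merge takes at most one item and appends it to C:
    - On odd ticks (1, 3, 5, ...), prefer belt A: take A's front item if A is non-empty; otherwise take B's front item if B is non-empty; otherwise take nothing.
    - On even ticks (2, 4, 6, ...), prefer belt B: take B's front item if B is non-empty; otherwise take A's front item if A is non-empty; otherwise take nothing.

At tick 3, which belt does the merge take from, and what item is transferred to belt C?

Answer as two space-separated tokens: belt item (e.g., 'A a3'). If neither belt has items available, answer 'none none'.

Tick 1: prefer A, take hinge from A; A=[flask] B=[knob,tube,fin] C=[hinge]
Tick 2: prefer B, take knob from B; A=[flask] B=[tube,fin] C=[hinge,knob]
Tick 3: prefer A, take flask from A; A=[-] B=[tube,fin] C=[hinge,knob,flask]

Answer: A flask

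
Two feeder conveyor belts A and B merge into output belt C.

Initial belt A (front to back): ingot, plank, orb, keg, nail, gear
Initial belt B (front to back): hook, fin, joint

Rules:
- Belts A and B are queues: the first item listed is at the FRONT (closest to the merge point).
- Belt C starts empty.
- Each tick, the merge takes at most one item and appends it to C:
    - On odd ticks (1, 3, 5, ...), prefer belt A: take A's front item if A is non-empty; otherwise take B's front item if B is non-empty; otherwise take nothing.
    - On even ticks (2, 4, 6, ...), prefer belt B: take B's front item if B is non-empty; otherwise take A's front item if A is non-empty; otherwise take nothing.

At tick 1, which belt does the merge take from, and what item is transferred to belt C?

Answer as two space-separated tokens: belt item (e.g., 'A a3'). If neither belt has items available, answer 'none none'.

Answer: A ingot

Derivation:
Tick 1: prefer A, take ingot from A; A=[plank,orb,keg,nail,gear] B=[hook,fin,joint] C=[ingot]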